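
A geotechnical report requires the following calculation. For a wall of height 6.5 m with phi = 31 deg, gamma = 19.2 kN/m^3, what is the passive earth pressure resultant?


Compute passive earth pressure coefficient:
Kp = tan^2(45 + phi/2) = tan^2(60.5) = 3.124035
Compute passive force:
Pp = 0.5 * Kp * gamma * H^2
Pp = 0.5 * 3.124035 * 19.2 * 6.5^2
Pp = 1267.11 kN/m


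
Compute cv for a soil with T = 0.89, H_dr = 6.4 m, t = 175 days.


Using cv = T * H_dr^2 / t
H_dr^2 = 6.4^2 = 40.96
cv = 0.89 * 40.96 / 175
cv = 0.20831 m^2/day


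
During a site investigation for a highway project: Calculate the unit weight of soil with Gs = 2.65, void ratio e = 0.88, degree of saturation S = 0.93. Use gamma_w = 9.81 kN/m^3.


Using gamma = gamma_w * (Gs + S*e) / (1 + e)
Numerator: Gs + S*e = 2.65 + 0.93*0.88 = 3.4684
Denominator: 1 + e = 1 + 0.88 = 1.88
gamma = 9.81 * 3.4684 / 1.88
gamma = 18.098 kN/m^3


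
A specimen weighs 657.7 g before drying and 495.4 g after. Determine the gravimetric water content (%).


Using w = (m_wet - m_dry) / m_dry * 100
m_wet - m_dry = 657.7 - 495.4 = 162.3 g
w = 162.3 / 495.4 * 100
w = 32.76 %


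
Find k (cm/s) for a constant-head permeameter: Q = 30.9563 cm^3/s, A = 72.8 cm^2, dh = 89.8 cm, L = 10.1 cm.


Compute hydraulic gradient:
i = dh / L = 89.8 / 10.1 = 8.89109
Then apply Darcy's law:
k = Q / (A * i)
k = 30.9563 / (72.8 * 8.89109)
k = 30.9563 / 647.271
k = 0.047826 cm/s


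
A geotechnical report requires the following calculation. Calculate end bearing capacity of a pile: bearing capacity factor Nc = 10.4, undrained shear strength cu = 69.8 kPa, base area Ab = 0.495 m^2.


Using Qb = Nc * cu * Ab
Qb = 10.4 * 69.8 * 0.495
Qb = 359.33 kN


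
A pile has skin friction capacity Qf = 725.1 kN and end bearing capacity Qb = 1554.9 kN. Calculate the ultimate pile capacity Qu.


Using Qu = Qf + Qb
Qu = 725.1 + 1554.9
Qu = 2280.0 kN


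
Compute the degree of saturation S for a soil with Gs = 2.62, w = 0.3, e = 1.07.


Using S = Gs * w / e
S = 2.62 * 0.3 / 1.07
S = 0.7346


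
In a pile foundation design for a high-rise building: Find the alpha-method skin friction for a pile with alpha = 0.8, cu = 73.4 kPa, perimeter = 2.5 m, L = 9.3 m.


Result: 1365.24 kN

Derivation:
Using Qs = alpha * cu * perimeter * L
Qs = 0.8 * 73.4 * 2.5 * 9.3
Qs = 1365.24 kN


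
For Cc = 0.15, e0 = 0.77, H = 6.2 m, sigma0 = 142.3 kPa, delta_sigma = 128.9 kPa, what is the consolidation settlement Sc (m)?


Using Sc = Cc * H / (1 + e0) * log10((sigma0 + delta_sigma) / sigma0)
Stress ratio = (142.3 + 128.9) / 142.3 = 1.90583
log10(1.90583) = 0.280085
Cc * H / (1 + e0) = 0.15 * 6.2 / (1 + 0.77) = 0.525424
Sc = 0.525424 * 0.280085
Sc = 0.1472 m


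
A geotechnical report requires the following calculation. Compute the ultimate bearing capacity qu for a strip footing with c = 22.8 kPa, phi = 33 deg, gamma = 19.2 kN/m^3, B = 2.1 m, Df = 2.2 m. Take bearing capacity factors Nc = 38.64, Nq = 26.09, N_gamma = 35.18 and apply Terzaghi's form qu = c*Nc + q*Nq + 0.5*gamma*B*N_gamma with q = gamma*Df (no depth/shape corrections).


Compute qu = c*Nc + gamma*Df*Nq + 0.5*gamma*B*N_gamma
Term 1: 22.8 * 38.64 = 880.992
Term 2: 19.2 * 2.2 * 26.09 = 1102.0416
Term 3: 0.5 * 19.2 * 2.1 * 35.18 = 709.2288
qu = 880.992 + 1102.0416 + 709.2288
qu = 2692.26 kPa


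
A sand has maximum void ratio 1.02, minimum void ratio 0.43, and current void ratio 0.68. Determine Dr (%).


Result: 57.63 %

Derivation:
Using Dr = (e_max - e) / (e_max - e_min) * 100
e_max - e = 1.02 - 0.68 = 0.34
e_max - e_min = 1.02 - 0.43 = 0.59
Dr = 0.34 / 0.59 * 100
Dr = 57.63 %


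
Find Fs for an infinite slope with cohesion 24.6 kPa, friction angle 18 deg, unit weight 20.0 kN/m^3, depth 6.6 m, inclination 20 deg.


Using Fs = c / (gamma*H*sin(beta)*cos(beta)) + tan(phi)/tan(beta)
Cohesion contribution = 24.6 / (20.0*6.6*sin(20)*cos(20))
Cohesion contribution = 0.579861
Friction contribution = tan(18)/tan(20) = 0.89271
Fs = 0.579861 + 0.89271
Fs = 1.473


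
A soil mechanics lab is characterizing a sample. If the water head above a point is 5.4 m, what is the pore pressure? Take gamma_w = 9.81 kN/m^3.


Result: 52.97 kPa

Derivation:
Using u = gamma_w * h_w
u = 9.81 * 5.4
u = 52.97 kPa


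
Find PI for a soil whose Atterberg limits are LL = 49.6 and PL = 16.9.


Result: 32.7

Derivation:
Using PI = LL - PL
PI = 49.6 - 16.9
PI = 32.7


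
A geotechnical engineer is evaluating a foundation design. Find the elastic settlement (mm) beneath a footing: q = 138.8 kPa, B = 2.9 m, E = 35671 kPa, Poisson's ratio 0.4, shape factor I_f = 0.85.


Result: 8.057 mm

Derivation:
Using Se = q * B * (1 - nu^2) * I_f / E
1 - nu^2 = 1 - 0.4^2 = 0.84
Se = 138.8 * 2.9 * 0.84 * 0.85 / 35671
Se = 0.008057 m
Convert to mm: Se = 0.008057 * 1000 = 8.057 mm


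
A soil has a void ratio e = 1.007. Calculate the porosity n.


Result: 0.5017

Derivation:
Using the relation n = e / (1 + e)
n = 1.007 / (1 + 1.007)
n = 1.007 / 2.007
n = 0.5017


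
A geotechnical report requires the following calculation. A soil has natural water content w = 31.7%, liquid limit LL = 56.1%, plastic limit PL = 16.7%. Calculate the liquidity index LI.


Result: 0.381

Derivation:
First compute the plasticity index:
PI = LL - PL = 56.1 - 16.7 = 39.4
Then compute the liquidity index:
LI = (w - PL) / PI
LI = (31.7 - 16.7) / 39.4
LI = 0.381


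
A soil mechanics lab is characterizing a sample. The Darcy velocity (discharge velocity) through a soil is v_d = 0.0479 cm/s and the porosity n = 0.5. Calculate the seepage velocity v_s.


Using v_s = v_d / n
v_s = 0.0479 / 0.5
v_s = 0.0958 cm/s


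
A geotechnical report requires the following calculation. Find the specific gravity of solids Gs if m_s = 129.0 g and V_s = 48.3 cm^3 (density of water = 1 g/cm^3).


Result: 2.671

Derivation:
Using Gs = m_s / (V_s * rho_w)
Since rho_w = 1 g/cm^3:
Gs = 129.0 / 48.3
Gs = 2.671


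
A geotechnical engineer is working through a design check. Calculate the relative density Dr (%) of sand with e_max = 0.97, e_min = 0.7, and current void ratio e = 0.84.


Result: 48.15 %

Derivation:
Using Dr = (e_max - e) / (e_max - e_min) * 100
e_max - e = 0.97 - 0.84 = 0.13
e_max - e_min = 0.97 - 0.7 = 0.27
Dr = 0.13 / 0.27 * 100
Dr = 48.15 %


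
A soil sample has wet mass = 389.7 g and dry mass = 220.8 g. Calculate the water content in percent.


Using w = (m_wet - m_dry) / m_dry * 100
m_wet - m_dry = 389.7 - 220.8 = 168.9 g
w = 168.9 / 220.8 * 100
w = 76.49 %


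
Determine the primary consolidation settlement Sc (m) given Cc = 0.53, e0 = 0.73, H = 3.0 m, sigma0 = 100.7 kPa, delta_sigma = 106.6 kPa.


Result: 0.2882 m

Derivation:
Using Sc = Cc * H / (1 + e0) * log10((sigma0 + delta_sigma) / sigma0)
Stress ratio = (100.7 + 106.6) / 100.7 = 2.05859
log10(2.05859) = 0.31357
Cc * H / (1 + e0) = 0.53 * 3.0 / (1 + 0.73) = 0.919075
Sc = 0.919075 * 0.31357
Sc = 0.2882 m


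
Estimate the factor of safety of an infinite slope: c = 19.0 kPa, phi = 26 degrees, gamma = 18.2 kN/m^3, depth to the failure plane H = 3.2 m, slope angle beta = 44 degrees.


Using Fs = c / (gamma*H*sin(beta)*cos(beta)) + tan(phi)/tan(beta)
Cohesion contribution = 19.0 / (18.2*3.2*sin(44)*cos(44))
Cohesion contribution = 0.65287
Friction contribution = tan(26)/tan(44) = 0.505062
Fs = 0.65287 + 0.505062
Fs = 1.158


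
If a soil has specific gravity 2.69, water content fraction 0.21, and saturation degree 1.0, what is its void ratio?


Result: 0.5649

Derivation:
Using the relation e = Gs * w / S
e = 2.69 * 0.21 / 1.0
e = 0.5649


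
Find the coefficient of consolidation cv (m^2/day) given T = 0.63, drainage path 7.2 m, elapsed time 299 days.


Using cv = T * H_dr^2 / t
H_dr^2 = 7.2^2 = 51.84
cv = 0.63 * 51.84 / 299
cv = 0.10923 m^2/day


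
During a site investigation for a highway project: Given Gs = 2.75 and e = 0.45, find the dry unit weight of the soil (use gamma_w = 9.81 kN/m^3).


Result: 18.605 kN/m^3

Derivation:
Using gamma_d = Gs * gamma_w / (1 + e)
gamma_d = 2.75 * 9.81 / (1 + 0.45)
gamma_d = 2.75 * 9.81 / 1.45
gamma_d = 18.605 kN/m^3


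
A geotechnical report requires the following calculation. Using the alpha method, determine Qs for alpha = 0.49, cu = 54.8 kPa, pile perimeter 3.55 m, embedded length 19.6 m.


Result: 1868.36 kN

Derivation:
Using Qs = alpha * cu * perimeter * L
Qs = 0.49 * 54.8 * 3.55 * 19.6
Qs = 1868.36 kN


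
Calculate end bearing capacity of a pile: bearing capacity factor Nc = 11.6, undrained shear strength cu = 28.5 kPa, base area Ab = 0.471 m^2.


Result: 155.71 kN

Derivation:
Using Qb = Nc * cu * Ab
Qb = 11.6 * 28.5 * 0.471
Qb = 155.71 kN


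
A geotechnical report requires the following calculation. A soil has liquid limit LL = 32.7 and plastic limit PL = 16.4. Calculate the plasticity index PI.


Using PI = LL - PL
PI = 32.7 - 16.4
PI = 16.3


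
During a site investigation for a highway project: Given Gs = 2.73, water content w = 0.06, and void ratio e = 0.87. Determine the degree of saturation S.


Result: 0.1883

Derivation:
Using S = Gs * w / e
S = 2.73 * 0.06 / 0.87
S = 0.1883


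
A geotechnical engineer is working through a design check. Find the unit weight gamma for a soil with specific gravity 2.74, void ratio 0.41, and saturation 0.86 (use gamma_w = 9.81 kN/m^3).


Result: 21.517 kN/m^3

Derivation:
Using gamma = gamma_w * (Gs + S*e) / (1 + e)
Numerator: Gs + S*e = 2.74 + 0.86*0.41 = 3.0926
Denominator: 1 + e = 1 + 0.41 = 1.41
gamma = 9.81 * 3.0926 / 1.41
gamma = 21.517 kN/m^3


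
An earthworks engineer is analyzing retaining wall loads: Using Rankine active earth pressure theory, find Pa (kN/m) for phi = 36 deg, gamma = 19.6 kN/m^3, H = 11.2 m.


Compute active earth pressure coefficient:
Ka = tan^2(45 - phi/2) = tan^2(27.0) = 0.259616
Compute active force:
Pa = 0.5 * Ka * gamma * H^2
Pa = 0.5 * 0.259616 * 19.6 * 11.2^2
Pa = 319.15 kN/m


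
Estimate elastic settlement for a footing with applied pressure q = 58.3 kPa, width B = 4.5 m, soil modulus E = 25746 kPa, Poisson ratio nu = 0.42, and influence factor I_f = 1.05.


Using Se = q * B * (1 - nu^2) * I_f / E
1 - nu^2 = 1 - 0.42^2 = 0.8236
Se = 58.3 * 4.5 * 0.8236 * 1.05 / 25746
Se = 0.008812 m
Convert to mm: Se = 0.008812 * 1000 = 8.812 mm


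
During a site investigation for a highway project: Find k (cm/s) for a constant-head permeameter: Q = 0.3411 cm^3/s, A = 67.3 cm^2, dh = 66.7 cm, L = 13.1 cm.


Compute hydraulic gradient:
i = dh / L = 66.7 / 13.1 = 5.0916
Then apply Darcy's law:
k = Q / (A * i)
k = 0.3411 / (67.3 * 5.0916)
k = 0.3411 / 342.665
k = 0.000995 cm/s


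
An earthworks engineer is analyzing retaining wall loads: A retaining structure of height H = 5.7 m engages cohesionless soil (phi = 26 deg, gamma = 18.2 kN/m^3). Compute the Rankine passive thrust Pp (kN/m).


Compute passive earth pressure coefficient:
Kp = tan^2(45 + phi/2) = tan^2(58.0) = 2.561071
Compute passive force:
Pp = 0.5 * Kp * gamma * H^2
Pp = 0.5 * 2.561071 * 18.2 * 5.7^2
Pp = 757.2 kN/m


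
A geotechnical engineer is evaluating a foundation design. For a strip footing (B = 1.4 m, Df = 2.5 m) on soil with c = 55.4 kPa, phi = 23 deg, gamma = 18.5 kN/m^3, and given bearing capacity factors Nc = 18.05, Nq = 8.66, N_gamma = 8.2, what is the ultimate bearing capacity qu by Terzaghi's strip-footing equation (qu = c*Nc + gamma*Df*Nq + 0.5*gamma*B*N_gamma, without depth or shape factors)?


Compute qu = c*Nc + gamma*Df*Nq + 0.5*gamma*B*N_gamma
Term 1: 55.4 * 18.05 = 999.97
Term 2: 18.5 * 2.5 * 8.66 = 400.525
Term 3: 0.5 * 18.5 * 1.4 * 8.2 = 106.19
qu = 999.97 + 400.525 + 106.19
qu = 1506.69 kPa


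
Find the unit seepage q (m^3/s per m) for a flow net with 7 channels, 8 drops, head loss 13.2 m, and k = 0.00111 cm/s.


Result: 0.0001282 m^3/s per m

Derivation:
Convert k to m/s for unit consistency with H:
k = 0.00111 cm/s = 0.00111 / 100 m/s = 1.11e-05 m/s
Using q = k * H * Nf / Nd
Nf / Nd = 7 / 8 = 0.875
q = 1.11e-05 * 13.2 * 0.875
q = 0.0001282 m^3/s per m


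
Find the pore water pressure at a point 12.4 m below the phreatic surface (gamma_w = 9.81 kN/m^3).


Result: 121.64 kPa

Derivation:
Using u = gamma_w * h_w
u = 9.81 * 12.4
u = 121.64 kPa


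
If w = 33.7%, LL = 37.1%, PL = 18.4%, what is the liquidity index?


First compute the plasticity index:
PI = LL - PL = 37.1 - 18.4 = 18.7
Then compute the liquidity index:
LI = (w - PL) / PI
LI = (33.7 - 18.4) / 18.7
LI = 0.818


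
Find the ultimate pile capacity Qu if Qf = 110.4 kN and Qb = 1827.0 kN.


Using Qu = Qf + Qb
Qu = 110.4 + 1827.0
Qu = 1937.4 kN


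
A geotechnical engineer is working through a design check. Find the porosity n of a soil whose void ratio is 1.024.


Using the relation n = e / (1 + e)
n = 1.024 / (1 + 1.024)
n = 1.024 / 2.024
n = 0.5059


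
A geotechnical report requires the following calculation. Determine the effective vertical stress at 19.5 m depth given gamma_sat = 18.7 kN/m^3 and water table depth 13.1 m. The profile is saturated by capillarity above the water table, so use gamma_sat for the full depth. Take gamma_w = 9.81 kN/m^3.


Total stress = gamma_sat * depth
sigma = 18.7 * 19.5 = 364.65 kPa
Pore water pressure u = gamma_w * (depth - d_wt)
u = 9.81 * (19.5 - 13.1) = 62.784 kPa
Effective stress = sigma - u
sigma' = 364.65 - 62.784 = 301.87 kPa


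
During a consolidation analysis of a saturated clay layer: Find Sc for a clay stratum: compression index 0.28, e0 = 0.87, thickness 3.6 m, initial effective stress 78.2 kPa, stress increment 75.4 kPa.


Using Sc = Cc * H / (1 + e0) * log10((sigma0 + delta_sigma) / sigma0)
Stress ratio = (78.2 + 75.4) / 78.2 = 1.96419
log10(1.96419) = 0.293184
Cc * H / (1 + e0) = 0.28 * 3.6 / (1 + 0.87) = 0.539037
Sc = 0.539037 * 0.293184
Sc = 0.158 m


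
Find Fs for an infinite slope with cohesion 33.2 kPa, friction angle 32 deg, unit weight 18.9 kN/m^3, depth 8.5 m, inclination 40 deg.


Using Fs = c / (gamma*H*sin(beta)*cos(beta)) + tan(phi)/tan(beta)
Cohesion contribution = 33.2 / (18.9*8.5*sin(40)*cos(40))
Cohesion contribution = 0.419697
Friction contribution = tan(32)/tan(40) = 0.74469
Fs = 0.419697 + 0.74469
Fs = 1.164


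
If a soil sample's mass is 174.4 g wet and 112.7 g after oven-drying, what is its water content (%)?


Using w = (m_wet - m_dry) / m_dry * 100
m_wet - m_dry = 174.4 - 112.7 = 61.7 g
w = 61.7 / 112.7 * 100
w = 54.75 %


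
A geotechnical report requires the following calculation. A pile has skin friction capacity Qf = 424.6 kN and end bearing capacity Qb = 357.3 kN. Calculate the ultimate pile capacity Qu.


Result: 781.9 kN

Derivation:
Using Qu = Qf + Qb
Qu = 424.6 + 357.3
Qu = 781.9 kN


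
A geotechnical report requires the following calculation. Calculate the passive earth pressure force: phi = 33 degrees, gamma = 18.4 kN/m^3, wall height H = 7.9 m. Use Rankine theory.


Compute passive earth pressure coefficient:
Kp = tan^2(45 + phi/2) = tan^2(61.5) = 3.39212
Compute passive force:
Pp = 0.5 * Kp * gamma * H^2
Pp = 0.5 * 3.39212 * 18.4 * 7.9^2
Pp = 1947.66 kN/m


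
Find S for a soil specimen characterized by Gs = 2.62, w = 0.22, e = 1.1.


Result: 0.524

Derivation:
Using S = Gs * w / e
S = 2.62 * 0.22 / 1.1
S = 0.524


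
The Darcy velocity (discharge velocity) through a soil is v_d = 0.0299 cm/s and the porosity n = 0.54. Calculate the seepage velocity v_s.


Using v_s = v_d / n
v_s = 0.0299 / 0.54
v_s = 0.05537 cm/s


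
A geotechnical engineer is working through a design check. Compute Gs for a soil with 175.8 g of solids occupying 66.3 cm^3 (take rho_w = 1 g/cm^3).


Result: 2.652

Derivation:
Using Gs = m_s / (V_s * rho_w)
Since rho_w = 1 g/cm^3:
Gs = 175.8 / 66.3
Gs = 2.652


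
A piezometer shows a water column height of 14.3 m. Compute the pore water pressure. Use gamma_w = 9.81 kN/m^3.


Using u = gamma_w * h_w
u = 9.81 * 14.3
u = 140.28 kPa


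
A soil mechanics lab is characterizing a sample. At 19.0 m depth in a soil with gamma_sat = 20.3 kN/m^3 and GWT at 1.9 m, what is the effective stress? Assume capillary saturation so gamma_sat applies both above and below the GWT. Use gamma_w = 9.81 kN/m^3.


Total stress = gamma_sat * depth
sigma = 20.3 * 19.0 = 385.7 kPa
Pore water pressure u = gamma_w * (depth - d_wt)
u = 9.81 * (19.0 - 1.9) = 167.751 kPa
Effective stress = sigma - u
sigma' = 385.7 - 167.751 = 217.95 kPa


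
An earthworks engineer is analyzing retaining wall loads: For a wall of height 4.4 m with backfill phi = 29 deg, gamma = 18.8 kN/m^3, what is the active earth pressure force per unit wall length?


Compute active earth pressure coefficient:
Ka = tan^2(45 - phi/2) = tan^2(30.5) = 0.346974
Compute active force:
Pa = 0.5 * Ka * gamma * H^2
Pa = 0.5 * 0.346974 * 18.8 * 4.4^2
Pa = 63.14 kN/m


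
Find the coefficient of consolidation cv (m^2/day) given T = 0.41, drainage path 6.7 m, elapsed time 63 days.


Using cv = T * H_dr^2 / t
H_dr^2 = 6.7^2 = 44.89
cv = 0.41 * 44.89 / 63
cv = 0.29214 m^2/day


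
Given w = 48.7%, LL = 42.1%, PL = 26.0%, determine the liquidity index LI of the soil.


First compute the plasticity index:
PI = LL - PL = 42.1 - 26.0 = 16.1
Then compute the liquidity index:
LI = (w - PL) / PI
LI = (48.7 - 26.0) / 16.1
LI = 1.41


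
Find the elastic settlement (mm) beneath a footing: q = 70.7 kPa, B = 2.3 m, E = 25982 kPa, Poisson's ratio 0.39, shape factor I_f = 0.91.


Using Se = q * B * (1 - nu^2) * I_f / E
1 - nu^2 = 1 - 0.39^2 = 0.8479
Se = 70.7 * 2.3 * 0.8479 * 0.91 / 25982
Se = 0.004829 m
Convert to mm: Se = 0.004829 * 1000 = 4.829 mm


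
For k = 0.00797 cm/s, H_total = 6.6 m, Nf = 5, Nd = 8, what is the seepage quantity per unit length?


Convert k to m/s for unit consistency with H:
k = 0.00797 cm/s = 0.00797 / 100 m/s = 7.97e-05 m/s
Using q = k * H * Nf / Nd
Nf / Nd = 5 / 8 = 0.625
q = 7.97e-05 * 6.6 * 0.625
q = 0.0003288 m^3/s per m


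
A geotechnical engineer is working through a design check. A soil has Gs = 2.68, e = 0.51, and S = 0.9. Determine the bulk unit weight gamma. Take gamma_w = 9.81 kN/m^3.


Using gamma = gamma_w * (Gs + S*e) / (1 + e)
Numerator: Gs + S*e = 2.68 + 0.9*0.51 = 3.139
Denominator: 1 + e = 1 + 0.51 = 1.51
gamma = 9.81 * 3.139 / 1.51
gamma = 20.393 kN/m^3


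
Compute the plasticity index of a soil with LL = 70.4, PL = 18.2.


Using PI = LL - PL
PI = 70.4 - 18.2
PI = 52.2


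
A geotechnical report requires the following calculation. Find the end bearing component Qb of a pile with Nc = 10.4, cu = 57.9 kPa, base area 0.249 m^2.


Result: 149.94 kN

Derivation:
Using Qb = Nc * cu * Ab
Qb = 10.4 * 57.9 * 0.249
Qb = 149.94 kN


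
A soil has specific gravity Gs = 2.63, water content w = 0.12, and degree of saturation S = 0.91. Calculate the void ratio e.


Using the relation e = Gs * w / S
e = 2.63 * 0.12 / 0.91
e = 0.3468


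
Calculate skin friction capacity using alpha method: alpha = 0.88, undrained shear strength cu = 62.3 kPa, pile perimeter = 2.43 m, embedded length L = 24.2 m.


Using Qs = alpha * cu * perimeter * L
Qs = 0.88 * 62.3 * 2.43 * 24.2
Qs = 3223.98 kN


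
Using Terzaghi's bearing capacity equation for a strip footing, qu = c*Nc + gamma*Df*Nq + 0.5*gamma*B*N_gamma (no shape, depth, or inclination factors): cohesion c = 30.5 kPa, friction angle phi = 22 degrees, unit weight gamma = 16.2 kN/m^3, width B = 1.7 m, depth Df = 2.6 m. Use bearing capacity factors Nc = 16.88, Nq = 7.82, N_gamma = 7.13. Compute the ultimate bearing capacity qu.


Compute qu = c*Nc + gamma*Df*Nq + 0.5*gamma*B*N_gamma
Term 1: 30.5 * 16.88 = 514.84
Term 2: 16.2 * 2.6 * 7.82 = 329.3784
Term 3: 0.5 * 16.2 * 1.7 * 7.13 = 98.1801
qu = 514.84 + 329.3784 + 98.1801
qu = 942.4 kPa


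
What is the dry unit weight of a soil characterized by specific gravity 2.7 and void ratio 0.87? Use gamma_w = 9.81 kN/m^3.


Result: 14.164 kN/m^3

Derivation:
Using gamma_d = Gs * gamma_w / (1 + e)
gamma_d = 2.7 * 9.81 / (1 + 0.87)
gamma_d = 2.7 * 9.81 / 1.87
gamma_d = 14.164 kN/m^3


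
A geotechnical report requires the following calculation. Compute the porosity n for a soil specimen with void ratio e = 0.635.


Using the relation n = e / (1 + e)
n = 0.635 / (1 + 0.635)
n = 0.635 / 1.635
n = 0.3884


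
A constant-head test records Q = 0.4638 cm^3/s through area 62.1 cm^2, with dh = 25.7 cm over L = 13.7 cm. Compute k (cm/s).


Result: 0.003981 cm/s

Derivation:
Compute hydraulic gradient:
i = dh / L = 25.7 / 13.7 = 1.87591
Then apply Darcy's law:
k = Q / (A * i)
k = 0.4638 / (62.1 * 1.87591)
k = 0.4638 / 116.494
k = 0.003981 cm/s


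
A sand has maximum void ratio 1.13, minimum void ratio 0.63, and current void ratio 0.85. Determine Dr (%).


Using Dr = (e_max - e) / (e_max - e_min) * 100
e_max - e = 1.13 - 0.85 = 0.28
e_max - e_min = 1.13 - 0.63 = 0.5
Dr = 0.28 / 0.5 * 100
Dr = 56.0 %


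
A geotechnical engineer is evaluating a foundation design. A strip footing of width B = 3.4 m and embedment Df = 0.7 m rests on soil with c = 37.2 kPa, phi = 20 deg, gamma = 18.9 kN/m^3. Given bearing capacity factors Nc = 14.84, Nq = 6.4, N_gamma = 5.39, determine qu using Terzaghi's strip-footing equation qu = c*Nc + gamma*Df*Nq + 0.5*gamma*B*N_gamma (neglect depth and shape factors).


Result: 809.9 kPa

Derivation:
Compute qu = c*Nc + gamma*Df*Nq + 0.5*gamma*B*N_gamma
Term 1: 37.2 * 14.84 = 552.048
Term 2: 18.9 * 0.7 * 6.4 = 84.672
Term 3: 0.5 * 18.9 * 3.4 * 5.39 = 173.1807
qu = 552.048 + 84.672 + 173.1807
qu = 809.9 kPa


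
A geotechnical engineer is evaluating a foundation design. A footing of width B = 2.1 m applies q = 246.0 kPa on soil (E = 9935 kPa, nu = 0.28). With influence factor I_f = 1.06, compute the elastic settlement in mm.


Result: 50.797 mm

Derivation:
Using Se = q * B * (1 - nu^2) * I_f / E
1 - nu^2 = 1 - 0.28^2 = 0.9216
Se = 246.0 * 2.1 * 0.9216 * 1.06 / 9935
Se = 0.050797 m
Convert to mm: Se = 0.050797 * 1000 = 50.797 mm


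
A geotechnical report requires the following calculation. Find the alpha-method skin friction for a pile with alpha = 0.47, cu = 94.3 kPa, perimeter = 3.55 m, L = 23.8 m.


Result: 3744.68 kN

Derivation:
Using Qs = alpha * cu * perimeter * L
Qs = 0.47 * 94.3 * 3.55 * 23.8
Qs = 3744.68 kN


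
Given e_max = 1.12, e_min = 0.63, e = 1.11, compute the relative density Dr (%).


Using Dr = (e_max - e) / (e_max - e_min) * 100
e_max - e = 1.12 - 1.11 = 0.01
e_max - e_min = 1.12 - 0.63 = 0.49
Dr = 0.01 / 0.49 * 100
Dr = 2.04 %


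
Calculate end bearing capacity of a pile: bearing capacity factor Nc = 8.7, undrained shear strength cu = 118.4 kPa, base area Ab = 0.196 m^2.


Result: 201.9 kN

Derivation:
Using Qb = Nc * cu * Ab
Qb = 8.7 * 118.4 * 0.196
Qb = 201.9 kN


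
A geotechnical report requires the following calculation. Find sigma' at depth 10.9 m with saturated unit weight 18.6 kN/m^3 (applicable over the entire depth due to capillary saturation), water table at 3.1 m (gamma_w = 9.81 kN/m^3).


Total stress = gamma_sat * depth
sigma = 18.6 * 10.9 = 202.74 kPa
Pore water pressure u = gamma_w * (depth - d_wt)
u = 9.81 * (10.9 - 3.1) = 76.518 kPa
Effective stress = sigma - u
sigma' = 202.74 - 76.518 = 126.22 kPa


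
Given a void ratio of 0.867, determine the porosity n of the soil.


Using the relation n = e / (1 + e)
n = 0.867 / (1 + 0.867)
n = 0.867 / 1.867
n = 0.4644


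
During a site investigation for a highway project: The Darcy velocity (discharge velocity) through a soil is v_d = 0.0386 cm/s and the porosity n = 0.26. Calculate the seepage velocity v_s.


Using v_s = v_d / n
v_s = 0.0386 / 0.26
v_s = 0.14846 cm/s


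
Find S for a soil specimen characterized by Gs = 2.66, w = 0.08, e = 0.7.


Using S = Gs * w / e
S = 2.66 * 0.08 / 0.7
S = 0.304


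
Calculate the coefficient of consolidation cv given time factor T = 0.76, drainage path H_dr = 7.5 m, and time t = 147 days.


Result: 0.29082 m^2/day

Derivation:
Using cv = T * H_dr^2 / t
H_dr^2 = 7.5^2 = 56.25
cv = 0.76 * 56.25 / 147
cv = 0.29082 m^2/day


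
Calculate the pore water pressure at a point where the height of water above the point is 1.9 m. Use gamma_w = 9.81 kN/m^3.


Using u = gamma_w * h_w
u = 9.81 * 1.9
u = 18.64 kPa


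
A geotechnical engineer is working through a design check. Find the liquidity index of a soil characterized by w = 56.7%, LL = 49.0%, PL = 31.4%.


First compute the plasticity index:
PI = LL - PL = 49.0 - 31.4 = 17.6
Then compute the liquidity index:
LI = (w - PL) / PI
LI = (56.7 - 31.4) / 17.6
LI = 1.438


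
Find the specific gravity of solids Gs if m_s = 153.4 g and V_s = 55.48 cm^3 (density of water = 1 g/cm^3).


Using Gs = m_s / (V_s * rho_w)
Since rho_w = 1 g/cm^3:
Gs = 153.4 / 55.48
Gs = 2.765


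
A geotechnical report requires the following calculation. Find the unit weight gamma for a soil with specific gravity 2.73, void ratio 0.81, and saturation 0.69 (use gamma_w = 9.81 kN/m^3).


Using gamma = gamma_w * (Gs + S*e) / (1 + e)
Numerator: Gs + S*e = 2.73 + 0.69*0.81 = 3.2889
Denominator: 1 + e = 1 + 0.81 = 1.81
gamma = 9.81 * 3.2889 / 1.81
gamma = 17.825 kN/m^3


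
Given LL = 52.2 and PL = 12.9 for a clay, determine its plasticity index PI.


Using PI = LL - PL
PI = 52.2 - 12.9
PI = 39.3


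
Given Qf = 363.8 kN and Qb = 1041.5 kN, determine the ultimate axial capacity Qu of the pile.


Using Qu = Qf + Qb
Qu = 363.8 + 1041.5
Qu = 1405.3 kN


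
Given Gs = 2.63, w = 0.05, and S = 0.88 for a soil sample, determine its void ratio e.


Result: 0.1494

Derivation:
Using the relation e = Gs * w / S
e = 2.63 * 0.05 / 0.88
e = 0.1494


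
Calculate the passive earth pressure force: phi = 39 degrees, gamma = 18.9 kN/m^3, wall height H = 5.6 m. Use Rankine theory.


Result: 1302.61 kN/m

Derivation:
Compute passive earth pressure coefficient:
Kp = tan^2(45 + phi/2) = tan^2(64.5) = 4.395495
Compute passive force:
Pp = 0.5 * Kp * gamma * H^2
Pp = 0.5 * 4.395495 * 18.9 * 5.6^2
Pp = 1302.61 kN/m


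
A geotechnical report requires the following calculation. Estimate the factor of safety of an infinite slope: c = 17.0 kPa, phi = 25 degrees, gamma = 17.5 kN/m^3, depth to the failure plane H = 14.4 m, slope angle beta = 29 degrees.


Using Fs = c / (gamma*H*sin(beta)*cos(beta)) + tan(phi)/tan(beta)
Cohesion contribution = 17.0 / (17.5*14.4*sin(29)*cos(29))
Cohesion contribution = 0.159095
Friction contribution = tan(25)/tan(29) = 0.841241
Fs = 0.159095 + 0.841241
Fs = 1.0


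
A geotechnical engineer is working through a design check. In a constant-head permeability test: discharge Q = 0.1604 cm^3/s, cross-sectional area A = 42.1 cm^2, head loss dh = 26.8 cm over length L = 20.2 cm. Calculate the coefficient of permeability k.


Result: 0.002872 cm/s

Derivation:
Compute hydraulic gradient:
i = dh / L = 26.8 / 20.2 = 1.32673
Then apply Darcy's law:
k = Q / (A * i)
k = 0.1604 / (42.1 * 1.32673)
k = 0.1604 / 55.8554
k = 0.002872 cm/s


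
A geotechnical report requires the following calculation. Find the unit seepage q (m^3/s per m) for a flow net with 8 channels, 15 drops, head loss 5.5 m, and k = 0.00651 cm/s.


Result: 0.000191 m^3/s per m

Derivation:
Convert k to m/s for unit consistency with H:
k = 0.00651 cm/s = 0.00651 / 100 m/s = 6.51e-05 m/s
Using q = k * H * Nf / Nd
Nf / Nd = 8 / 15 = 0.5333
q = 6.51e-05 * 5.5 * 0.5333
q = 0.000191 m^3/s per m


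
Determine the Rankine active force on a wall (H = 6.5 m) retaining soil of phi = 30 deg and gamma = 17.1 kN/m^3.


Compute active earth pressure coefficient:
Ka = tan^2(45 - phi/2) = tan^2(30.0) = 0.333333
Compute active force:
Pa = 0.5 * Ka * gamma * H^2
Pa = 0.5 * 0.333333 * 17.1 * 6.5^2
Pa = 120.41 kN/m


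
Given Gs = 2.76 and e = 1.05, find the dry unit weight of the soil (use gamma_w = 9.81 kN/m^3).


Using gamma_d = Gs * gamma_w / (1 + e)
gamma_d = 2.76 * 9.81 / (1 + 1.05)
gamma_d = 2.76 * 9.81 / 2.05
gamma_d = 13.208 kN/m^3


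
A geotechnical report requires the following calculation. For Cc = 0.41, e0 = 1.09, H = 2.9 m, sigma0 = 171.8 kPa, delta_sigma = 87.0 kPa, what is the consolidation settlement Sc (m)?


Using Sc = Cc * H / (1 + e0) * log10((sigma0 + delta_sigma) / sigma0)
Stress ratio = (171.8 + 87.0) / 171.8 = 1.5064
log10(1.5064) = 0.177941
Cc * H / (1 + e0) = 0.41 * 2.9 / (1 + 1.09) = 0.5689
Sc = 0.5689 * 0.177941
Sc = 0.1012 m


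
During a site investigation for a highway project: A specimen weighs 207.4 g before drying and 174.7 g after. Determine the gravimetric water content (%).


Using w = (m_wet - m_dry) / m_dry * 100
m_wet - m_dry = 207.4 - 174.7 = 32.7 g
w = 32.7 / 174.7 * 100
w = 18.72 %


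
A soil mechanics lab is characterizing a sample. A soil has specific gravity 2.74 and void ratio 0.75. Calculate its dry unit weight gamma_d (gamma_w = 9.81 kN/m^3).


Using gamma_d = Gs * gamma_w / (1 + e)
gamma_d = 2.74 * 9.81 / (1 + 0.75)
gamma_d = 2.74 * 9.81 / 1.75
gamma_d = 15.36 kN/m^3


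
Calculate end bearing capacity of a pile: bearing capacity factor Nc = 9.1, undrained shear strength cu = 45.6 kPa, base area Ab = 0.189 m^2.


Using Qb = Nc * cu * Ab
Qb = 9.1 * 45.6 * 0.189
Qb = 78.43 kN


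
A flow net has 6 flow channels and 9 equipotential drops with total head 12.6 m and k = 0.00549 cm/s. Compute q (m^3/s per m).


Result: 0.0004612 m^3/s per m

Derivation:
Convert k to m/s for unit consistency with H:
k = 0.00549 cm/s = 0.00549 / 100 m/s = 5.49e-05 m/s
Using q = k * H * Nf / Nd
Nf / Nd = 6 / 9 = 0.6667
q = 5.49e-05 * 12.6 * 0.6667
q = 0.0004612 m^3/s per m


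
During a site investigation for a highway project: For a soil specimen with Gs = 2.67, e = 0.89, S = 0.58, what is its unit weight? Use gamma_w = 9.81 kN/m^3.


Using gamma = gamma_w * (Gs + S*e) / (1 + e)
Numerator: Gs + S*e = 2.67 + 0.58*0.89 = 3.1862
Denominator: 1 + e = 1 + 0.89 = 1.89
gamma = 9.81 * 3.1862 / 1.89
gamma = 16.538 kN/m^3


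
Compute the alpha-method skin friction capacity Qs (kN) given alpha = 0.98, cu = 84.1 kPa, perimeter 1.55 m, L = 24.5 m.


Using Qs = alpha * cu * perimeter * L
Qs = 0.98 * 84.1 * 1.55 * 24.5
Qs = 3129.82 kN


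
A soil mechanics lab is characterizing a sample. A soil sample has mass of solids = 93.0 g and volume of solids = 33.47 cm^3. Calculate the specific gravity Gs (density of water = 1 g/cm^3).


Using Gs = m_s / (V_s * rho_w)
Since rho_w = 1 g/cm^3:
Gs = 93.0 / 33.47
Gs = 2.779


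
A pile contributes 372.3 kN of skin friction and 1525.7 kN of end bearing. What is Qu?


Using Qu = Qf + Qb
Qu = 372.3 + 1525.7
Qu = 1898.0 kN


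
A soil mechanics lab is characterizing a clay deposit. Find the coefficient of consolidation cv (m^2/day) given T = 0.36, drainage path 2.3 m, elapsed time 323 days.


Result: 0.0059 m^2/day

Derivation:
Using cv = T * H_dr^2 / t
H_dr^2 = 2.3^2 = 5.29
cv = 0.36 * 5.29 / 323
cv = 0.0059 m^2/day


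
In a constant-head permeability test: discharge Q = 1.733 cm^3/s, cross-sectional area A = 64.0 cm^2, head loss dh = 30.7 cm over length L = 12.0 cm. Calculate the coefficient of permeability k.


Compute hydraulic gradient:
i = dh / L = 30.7 / 12.0 = 2.55833
Then apply Darcy's law:
k = Q / (A * i)
k = 1.733 / (64.0 * 2.55833)
k = 1.733 / 163.733
k = 0.010584 cm/s


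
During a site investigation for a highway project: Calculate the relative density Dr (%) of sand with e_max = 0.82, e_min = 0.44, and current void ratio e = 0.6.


Using Dr = (e_max - e) / (e_max - e_min) * 100
e_max - e = 0.82 - 0.6 = 0.22
e_max - e_min = 0.82 - 0.44 = 0.38
Dr = 0.22 / 0.38 * 100
Dr = 57.89 %


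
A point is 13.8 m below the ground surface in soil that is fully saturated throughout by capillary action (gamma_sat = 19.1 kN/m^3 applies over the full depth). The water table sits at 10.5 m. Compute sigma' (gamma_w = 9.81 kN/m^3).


Result: 231.21 kPa

Derivation:
Total stress = gamma_sat * depth
sigma = 19.1 * 13.8 = 263.58 kPa
Pore water pressure u = gamma_w * (depth - d_wt)
u = 9.81 * (13.8 - 10.5) = 32.373 kPa
Effective stress = sigma - u
sigma' = 263.58 - 32.373 = 231.21 kPa


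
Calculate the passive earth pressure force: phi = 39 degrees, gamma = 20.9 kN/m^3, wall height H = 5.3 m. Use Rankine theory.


Compute passive earth pressure coefficient:
Kp = tan^2(45 + phi/2) = tan^2(64.5) = 4.395495
Compute passive force:
Pp = 0.5 * Kp * gamma * H^2
Pp = 0.5 * 4.395495 * 20.9 * 5.3^2
Pp = 1290.26 kN/m


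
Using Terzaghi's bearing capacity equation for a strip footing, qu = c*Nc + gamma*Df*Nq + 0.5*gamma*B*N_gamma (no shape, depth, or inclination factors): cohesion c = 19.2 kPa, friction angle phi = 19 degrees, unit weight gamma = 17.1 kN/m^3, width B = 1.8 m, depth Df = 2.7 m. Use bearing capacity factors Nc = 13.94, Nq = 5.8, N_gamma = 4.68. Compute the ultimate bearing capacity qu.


Result: 607.46 kPa

Derivation:
Compute qu = c*Nc + gamma*Df*Nq + 0.5*gamma*B*N_gamma
Term 1: 19.2 * 13.94 = 267.648
Term 2: 17.1 * 2.7 * 5.8 = 267.786
Term 3: 0.5 * 17.1 * 1.8 * 4.68 = 72.0252
qu = 267.648 + 267.786 + 72.0252
qu = 607.46 kPa


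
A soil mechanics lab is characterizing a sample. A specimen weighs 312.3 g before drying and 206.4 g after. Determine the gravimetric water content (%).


Using w = (m_wet - m_dry) / m_dry * 100
m_wet - m_dry = 312.3 - 206.4 = 105.9 g
w = 105.9 / 206.4 * 100
w = 51.31 %


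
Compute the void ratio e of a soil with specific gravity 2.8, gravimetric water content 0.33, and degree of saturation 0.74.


Result: 1.2486

Derivation:
Using the relation e = Gs * w / S
e = 2.8 * 0.33 / 0.74
e = 1.2486


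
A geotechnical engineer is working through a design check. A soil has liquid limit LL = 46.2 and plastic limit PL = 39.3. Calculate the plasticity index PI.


Result: 6.9

Derivation:
Using PI = LL - PL
PI = 46.2 - 39.3
PI = 6.9


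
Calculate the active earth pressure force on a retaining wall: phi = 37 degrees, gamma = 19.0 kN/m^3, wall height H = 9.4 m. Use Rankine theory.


Compute active earth pressure coefficient:
Ka = tan^2(45 - phi/2) = tan^2(26.5) = 0.248584
Compute active force:
Pa = 0.5 * Ka * gamma * H^2
Pa = 0.5 * 0.248584 * 19.0 * 9.4^2
Pa = 208.67 kN/m


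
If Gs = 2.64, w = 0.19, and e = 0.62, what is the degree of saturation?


Using S = Gs * w / e
S = 2.64 * 0.19 / 0.62
S = 0.809


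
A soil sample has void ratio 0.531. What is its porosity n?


Using the relation n = e / (1 + e)
n = 0.531 / (1 + 0.531)
n = 0.531 / 1.531
n = 0.3468


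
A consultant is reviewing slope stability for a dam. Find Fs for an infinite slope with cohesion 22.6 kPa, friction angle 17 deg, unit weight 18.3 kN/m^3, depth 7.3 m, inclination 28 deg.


Using Fs = c / (gamma*H*sin(beta)*cos(beta)) + tan(phi)/tan(beta)
Cohesion contribution = 22.6 / (18.3*7.3*sin(28)*cos(28))
Cohesion contribution = 0.408122
Friction contribution = tan(17)/tan(28) = 0.574996
Fs = 0.408122 + 0.574996
Fs = 0.983


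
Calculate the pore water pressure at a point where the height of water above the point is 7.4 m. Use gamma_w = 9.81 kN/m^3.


Result: 72.59 kPa

Derivation:
Using u = gamma_w * h_w
u = 9.81 * 7.4
u = 72.59 kPa


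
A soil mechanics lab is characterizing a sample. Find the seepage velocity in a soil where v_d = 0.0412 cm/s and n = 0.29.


Using v_s = v_d / n
v_s = 0.0412 / 0.29
v_s = 0.14207 cm/s


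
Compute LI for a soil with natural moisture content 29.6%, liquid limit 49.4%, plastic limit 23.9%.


Result: 0.224

Derivation:
First compute the plasticity index:
PI = LL - PL = 49.4 - 23.9 = 25.5
Then compute the liquidity index:
LI = (w - PL) / PI
LI = (29.6 - 23.9) / 25.5
LI = 0.224


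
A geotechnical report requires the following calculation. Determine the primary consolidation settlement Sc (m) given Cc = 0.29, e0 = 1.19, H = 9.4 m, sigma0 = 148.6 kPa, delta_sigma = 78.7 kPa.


Using Sc = Cc * H / (1 + e0) * log10((sigma0 + delta_sigma) / sigma0)
Stress ratio = (148.6 + 78.7) / 148.6 = 1.52961
log10(1.52961) = 0.184581
Cc * H / (1 + e0) = 0.29 * 9.4 / (1 + 1.19) = 1.24475
Sc = 1.24475 * 0.184581
Sc = 0.2298 m


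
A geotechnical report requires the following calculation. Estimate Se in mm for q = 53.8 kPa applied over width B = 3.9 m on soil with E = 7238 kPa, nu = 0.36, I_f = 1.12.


Result: 28.26 mm

Derivation:
Using Se = q * B * (1 - nu^2) * I_f / E
1 - nu^2 = 1 - 0.36^2 = 0.8704
Se = 53.8 * 3.9 * 0.8704 * 1.12 / 7238
Se = 0.028260 m
Convert to mm: Se = 0.028260 * 1000 = 28.26 mm


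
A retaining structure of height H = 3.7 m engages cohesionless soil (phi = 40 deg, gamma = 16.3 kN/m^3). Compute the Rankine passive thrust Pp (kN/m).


Compute passive earth pressure coefficient:
Kp = tan^2(45 + phi/2) = tan^2(65.0) = 4.59891
Compute passive force:
Pp = 0.5 * Kp * gamma * H^2
Pp = 0.5 * 4.59891 * 16.3 * 3.7^2
Pp = 513.12 kN/m


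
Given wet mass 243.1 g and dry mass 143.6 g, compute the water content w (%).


Result: 69.29 %

Derivation:
Using w = (m_wet - m_dry) / m_dry * 100
m_wet - m_dry = 243.1 - 143.6 = 99.5 g
w = 99.5 / 143.6 * 100
w = 69.29 %


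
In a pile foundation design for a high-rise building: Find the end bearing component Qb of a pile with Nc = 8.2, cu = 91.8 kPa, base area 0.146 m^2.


Using Qb = Nc * cu * Ab
Qb = 8.2 * 91.8 * 0.146
Qb = 109.9 kN


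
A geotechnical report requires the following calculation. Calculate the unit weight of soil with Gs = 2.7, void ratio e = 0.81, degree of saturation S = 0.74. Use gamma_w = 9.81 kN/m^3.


Using gamma = gamma_w * (Gs + S*e) / (1 + e)
Numerator: Gs + S*e = 2.7 + 0.74*0.81 = 3.2994
Denominator: 1 + e = 1 + 0.81 = 1.81
gamma = 9.81 * 3.2994 / 1.81
gamma = 17.882 kN/m^3


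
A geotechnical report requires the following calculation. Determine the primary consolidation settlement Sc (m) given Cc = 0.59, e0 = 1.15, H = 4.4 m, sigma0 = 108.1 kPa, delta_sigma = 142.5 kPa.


Using Sc = Cc * H / (1 + e0) * log10((sigma0 + delta_sigma) / sigma0)
Stress ratio = (108.1 + 142.5) / 108.1 = 2.31822
log10(2.31822) = 0.365155
Cc * H / (1 + e0) = 0.59 * 4.4 / (1 + 1.15) = 1.20744
Sc = 1.20744 * 0.365155
Sc = 0.4409 m


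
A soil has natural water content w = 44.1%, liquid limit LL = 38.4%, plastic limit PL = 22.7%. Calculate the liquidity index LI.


Result: 1.363

Derivation:
First compute the plasticity index:
PI = LL - PL = 38.4 - 22.7 = 15.7
Then compute the liquidity index:
LI = (w - PL) / PI
LI = (44.1 - 22.7) / 15.7
LI = 1.363


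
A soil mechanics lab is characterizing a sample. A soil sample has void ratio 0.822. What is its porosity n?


Using the relation n = e / (1 + e)
n = 0.822 / (1 + 0.822)
n = 0.822 / 1.822
n = 0.4512


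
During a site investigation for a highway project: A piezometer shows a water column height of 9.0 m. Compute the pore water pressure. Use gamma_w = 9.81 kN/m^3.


Using u = gamma_w * h_w
u = 9.81 * 9.0
u = 88.29 kPa


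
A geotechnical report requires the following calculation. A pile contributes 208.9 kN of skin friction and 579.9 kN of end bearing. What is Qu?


Using Qu = Qf + Qb
Qu = 208.9 + 579.9
Qu = 788.8 kN


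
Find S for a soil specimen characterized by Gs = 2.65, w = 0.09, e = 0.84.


Result: 0.2839

Derivation:
Using S = Gs * w / e
S = 2.65 * 0.09 / 0.84
S = 0.2839


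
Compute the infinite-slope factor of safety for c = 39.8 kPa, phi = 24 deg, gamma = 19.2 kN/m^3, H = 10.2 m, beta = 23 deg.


Using Fs = c / (gamma*H*sin(beta)*cos(beta)) + tan(phi)/tan(beta)
Cohesion contribution = 39.8 / (19.2*10.2*sin(23)*cos(23))
Cohesion contribution = 0.565038
Friction contribution = tan(24)/tan(23) = 1.04889
Fs = 0.565038 + 1.04889
Fs = 1.614


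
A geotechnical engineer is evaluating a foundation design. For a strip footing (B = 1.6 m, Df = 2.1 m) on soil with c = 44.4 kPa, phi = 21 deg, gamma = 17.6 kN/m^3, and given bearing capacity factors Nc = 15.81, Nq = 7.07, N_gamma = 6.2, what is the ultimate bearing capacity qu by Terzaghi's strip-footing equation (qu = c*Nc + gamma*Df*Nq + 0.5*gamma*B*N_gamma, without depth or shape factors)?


Result: 1050.57 kPa

Derivation:
Compute qu = c*Nc + gamma*Df*Nq + 0.5*gamma*B*N_gamma
Term 1: 44.4 * 15.81 = 701.964
Term 2: 17.6 * 2.1 * 7.07 = 261.3072
Term 3: 0.5 * 17.6 * 1.6 * 6.2 = 87.296
qu = 701.964 + 261.3072 + 87.296
qu = 1050.57 kPa
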